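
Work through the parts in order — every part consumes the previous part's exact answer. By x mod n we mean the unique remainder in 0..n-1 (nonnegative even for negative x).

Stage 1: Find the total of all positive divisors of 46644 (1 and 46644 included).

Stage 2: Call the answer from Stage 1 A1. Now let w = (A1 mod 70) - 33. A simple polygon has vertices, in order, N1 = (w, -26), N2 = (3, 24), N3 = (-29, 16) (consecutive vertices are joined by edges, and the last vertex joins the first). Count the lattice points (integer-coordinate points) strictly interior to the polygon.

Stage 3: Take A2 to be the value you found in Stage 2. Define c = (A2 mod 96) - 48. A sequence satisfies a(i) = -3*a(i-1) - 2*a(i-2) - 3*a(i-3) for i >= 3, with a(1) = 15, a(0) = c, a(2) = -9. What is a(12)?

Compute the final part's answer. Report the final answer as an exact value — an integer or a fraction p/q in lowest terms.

Stage 1: 46644 = 2^2 * 3 * 13^2 * 23; sigma = (1 + 2 + 4) * (1 + 3) * (1 + 13 + 169) * (1 + 23) = 7 * 4 * 183 * 24 = 122976; answer 122976
Stage 2: A1 = 122976; w = 23; cross terms: (23*24 - 3*-26)=630, (3*16 - -29*24)=744, (-29*-26 - 23*16)=386; twice the area = |1760| = 1760; area = 880; boundary points = 10 + 8 + 2 = 20; strictly interior points = area - boundary/2 + 1 = 871; answer 871
Stage 3: A2 = 871; c = -41; a(3) = -3*(-9) - 2*(15) - 3*(-41) = 120; iterating: a(3)=120, a(4)=-387, a(5)=948, a(6)=-2430, a(7)=6555, a(8)=-17649, a(9)=47127, a(10)=-125748, a(11)=335937, a(12)=-897696; answer -897696

-897696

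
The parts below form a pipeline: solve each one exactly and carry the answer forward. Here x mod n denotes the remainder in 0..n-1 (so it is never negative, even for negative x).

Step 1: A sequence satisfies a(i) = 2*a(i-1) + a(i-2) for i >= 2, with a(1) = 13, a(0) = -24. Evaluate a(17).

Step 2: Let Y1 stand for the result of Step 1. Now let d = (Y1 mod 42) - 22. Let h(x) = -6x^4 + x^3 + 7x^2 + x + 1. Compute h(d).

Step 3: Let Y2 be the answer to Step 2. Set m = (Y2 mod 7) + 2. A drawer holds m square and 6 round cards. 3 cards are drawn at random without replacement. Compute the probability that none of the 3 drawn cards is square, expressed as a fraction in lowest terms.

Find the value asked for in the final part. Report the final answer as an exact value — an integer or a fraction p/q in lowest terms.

Step 1: a(2) = 2*(13) + 1*(-24) = 2; iterating: a(2)=2, a(3)=17, a(4)=36, a(5)=89, a(6)=214, a(7)=517, a(8)=1248, a(9)=3013, a(10)=7274, a(11)=17561, a(12)=42396, a(13)=102353, a(14)=247102, a(15)=596557, a(16)=1440216, a(17)=3476989; answer 3476989
Step 2: Y1 = 3476989; d = -3; -6*(-3)^4 + 1*(-3)^3 + 7*(-3)^2 + 1*(-3)^1 + 1 = (-486) + (-27) + (63) + (-3) + (1) = -452; answer -452
Step 3: Y2 = -452; m = 5; total draws C(11,3) = 165; favorable C(6,3) = 20; P = 4/33; answer 4/33

4/33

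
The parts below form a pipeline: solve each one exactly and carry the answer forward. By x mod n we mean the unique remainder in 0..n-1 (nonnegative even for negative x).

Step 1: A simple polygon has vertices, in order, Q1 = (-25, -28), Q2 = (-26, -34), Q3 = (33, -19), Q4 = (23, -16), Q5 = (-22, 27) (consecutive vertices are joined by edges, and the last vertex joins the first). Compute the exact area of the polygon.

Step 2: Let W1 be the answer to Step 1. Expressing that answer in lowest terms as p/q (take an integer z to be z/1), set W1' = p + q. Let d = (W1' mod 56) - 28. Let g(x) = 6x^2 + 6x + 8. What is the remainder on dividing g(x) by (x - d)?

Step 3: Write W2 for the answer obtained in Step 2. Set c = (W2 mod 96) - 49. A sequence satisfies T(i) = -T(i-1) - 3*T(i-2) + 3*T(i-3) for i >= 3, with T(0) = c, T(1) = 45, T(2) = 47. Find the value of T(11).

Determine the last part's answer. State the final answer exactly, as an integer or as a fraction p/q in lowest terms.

22987

Step 1: cross terms: (-25*-34 - -26*-28)=122, (-26*-19 - 33*-34)=1616, (33*-16 - 23*-19)=-91, (23*27 - -22*-16)=269, (-22*-28 - -25*27)=1291; twice the area = |3207| = 3207; area = 3207/2; answer 3207/2
Step 2: W1 = 3207/2; threaded value p + q = 3209; d = -11; remainder = value at the root: 6*(-11)^2 + 6*(-11)^1 + 8 = (726) + (-66) + (8) = 668; answer 668
Step 3: W2 = 668; c = 43; T(3) = -1*(47) - 3*(45) + 3*(43) = -53; iterating: T(3)=-53, T(4)=47, T(5)=253, T(6)=-553, T(7)=-65, T(8)=2483, T(9)=-3947, T(10)=-3697, T(11)=22987; answer 22987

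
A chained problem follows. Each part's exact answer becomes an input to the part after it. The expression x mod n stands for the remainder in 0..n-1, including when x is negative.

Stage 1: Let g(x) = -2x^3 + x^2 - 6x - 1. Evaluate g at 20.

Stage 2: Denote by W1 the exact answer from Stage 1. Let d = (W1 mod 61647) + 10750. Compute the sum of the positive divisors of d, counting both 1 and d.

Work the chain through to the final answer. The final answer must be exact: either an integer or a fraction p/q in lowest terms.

Stage 1: -2*(20)^3 + 1*(20)^2 - 6*(20)^1 - 1 = (-16000) + (400) + (-120) + (-1) = -15721; answer -15721
Stage 2: W1 = -15721; d = 56676; 56676 = 2^2 * 3 * 4723; sigma = (1 + 2 + 4) * (1 + 3) * (1 + 4723) = 7 * 4 * 4724 = 132272; answer 132272

132272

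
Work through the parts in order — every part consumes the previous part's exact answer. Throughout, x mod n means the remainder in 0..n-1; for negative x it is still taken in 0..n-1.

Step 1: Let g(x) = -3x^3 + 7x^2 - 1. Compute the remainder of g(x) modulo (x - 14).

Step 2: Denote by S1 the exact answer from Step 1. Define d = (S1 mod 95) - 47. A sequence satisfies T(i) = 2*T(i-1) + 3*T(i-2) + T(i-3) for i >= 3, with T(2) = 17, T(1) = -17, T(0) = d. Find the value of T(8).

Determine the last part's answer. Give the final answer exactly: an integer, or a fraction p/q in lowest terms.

4567

Step 1: remainder = value at the root: -3*(14)^3 + 7*(14)^2 - 1 = (-8232) + (1372) + (-1) = -6861; answer -6861
Step 2: S1 = -6861; d = 27; T(3) = 2*(17) + 3*(-17) + 1*(27) = 10; iterating: T(3)=10, T(4)=54, T(5)=155, T(6)=482, T(7)=1483, T(8)=4567; answer 4567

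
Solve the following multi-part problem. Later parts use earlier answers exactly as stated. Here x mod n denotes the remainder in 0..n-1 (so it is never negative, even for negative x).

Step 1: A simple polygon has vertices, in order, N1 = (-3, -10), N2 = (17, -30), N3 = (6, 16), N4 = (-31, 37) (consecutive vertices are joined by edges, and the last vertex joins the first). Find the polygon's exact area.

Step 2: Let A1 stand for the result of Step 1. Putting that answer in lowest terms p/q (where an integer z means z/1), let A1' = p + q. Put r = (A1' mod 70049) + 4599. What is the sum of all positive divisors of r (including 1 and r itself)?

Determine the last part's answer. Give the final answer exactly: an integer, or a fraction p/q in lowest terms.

Step 1: cross terms: (-3*-30 - 17*-10)=260, (17*16 - 6*-30)=452, (6*37 - -31*16)=718, (-31*-10 - -3*37)=421; twice the area = |1851| = 1851; area = 1851/2; answer 1851/2
Step 2: A1 = 1851/2; threaded value p + q = 1853; r = 6452; 6452 = 2^2 * 1613; sigma = (1 + 2 + 4) * (1 + 1613) = 7 * 1614 = 11298; answer 11298

11298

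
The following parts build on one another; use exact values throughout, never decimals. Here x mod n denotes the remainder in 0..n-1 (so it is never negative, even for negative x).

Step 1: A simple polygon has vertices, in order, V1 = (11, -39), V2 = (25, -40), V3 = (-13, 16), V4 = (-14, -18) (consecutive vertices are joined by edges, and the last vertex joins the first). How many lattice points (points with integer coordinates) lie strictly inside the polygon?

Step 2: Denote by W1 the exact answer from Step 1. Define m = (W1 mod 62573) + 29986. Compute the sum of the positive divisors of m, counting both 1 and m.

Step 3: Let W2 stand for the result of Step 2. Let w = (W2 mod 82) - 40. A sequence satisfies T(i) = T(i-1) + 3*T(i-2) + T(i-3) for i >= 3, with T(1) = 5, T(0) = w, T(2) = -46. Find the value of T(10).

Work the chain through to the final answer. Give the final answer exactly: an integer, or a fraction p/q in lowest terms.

-25990

Step 1: cross terms: (11*-40 - 25*-39)=535, (25*16 - -13*-40)=-120, (-13*-18 - -14*16)=458, (-14*-39 - 11*-18)=744; twice the area = |1617| = 1617; area = 1617/2; boundary points = 1 + 2 + 1 + 1 = 5; strictly interior points = area - boundary/2 + 1 = 807; answer 807
Step 2: W1 = 807; m = 30793; 30793 = 7 * 53 * 83; sigma = (1 + 7) * (1 + 53) * (1 + 83) = 8 * 54 * 84 = 36288; answer 36288
Step 3: W2 = 36288; w = 4; T(3) = 1*(-46) + 3*(5) + 1*(4) = -27; iterating: T(3)=-27, T(4)=-160, T(5)=-287, T(6)=-794, T(7)=-1815, T(8)=-4484, T(9)=-10723, T(10)=-25990; answer -25990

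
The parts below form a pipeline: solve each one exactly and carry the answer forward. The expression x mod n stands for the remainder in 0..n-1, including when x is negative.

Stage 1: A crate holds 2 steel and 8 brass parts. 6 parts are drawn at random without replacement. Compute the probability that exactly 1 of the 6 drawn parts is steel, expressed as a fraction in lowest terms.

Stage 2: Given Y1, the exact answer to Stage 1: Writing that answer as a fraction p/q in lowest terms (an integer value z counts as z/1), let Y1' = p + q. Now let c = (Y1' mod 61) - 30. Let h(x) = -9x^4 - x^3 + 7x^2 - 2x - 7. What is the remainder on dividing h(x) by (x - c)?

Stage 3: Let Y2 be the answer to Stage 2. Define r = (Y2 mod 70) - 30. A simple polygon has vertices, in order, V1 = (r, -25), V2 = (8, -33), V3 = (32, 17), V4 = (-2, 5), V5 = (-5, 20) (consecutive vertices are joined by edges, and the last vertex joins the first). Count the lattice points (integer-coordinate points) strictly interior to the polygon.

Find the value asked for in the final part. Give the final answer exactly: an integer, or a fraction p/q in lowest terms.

1265

Stage 1: total draws C(10,6) = 210; favorable C(2,1)*C(8,5) = 112; P = 8/15; answer 8/15
Stage 2: Y1 = 8/15; threaded value p + q = 23; c = -7; remainder = value at the root: -9*(-7)^4 - 1*(-7)^3 + 7*(-7)^2 - 2*(-7)^1 - 7 = (-21609) + (343) + (343) + (14) + (-7) = -20916; answer -20916
Stage 3: Y2 = -20916; r = -16; cross terms: (-16*-33 - 8*-25)=728, (8*17 - 32*-33)=1192, (32*5 - -2*17)=194, (-2*20 - -5*5)=-15, (-5*-25 - -16*20)=445; twice the area = |2544| = 2544; area = 1272; boundary points = 8 + 2 + 2 + 3 + 1 = 16; strictly interior points = area - boundary/2 + 1 = 1265; answer 1265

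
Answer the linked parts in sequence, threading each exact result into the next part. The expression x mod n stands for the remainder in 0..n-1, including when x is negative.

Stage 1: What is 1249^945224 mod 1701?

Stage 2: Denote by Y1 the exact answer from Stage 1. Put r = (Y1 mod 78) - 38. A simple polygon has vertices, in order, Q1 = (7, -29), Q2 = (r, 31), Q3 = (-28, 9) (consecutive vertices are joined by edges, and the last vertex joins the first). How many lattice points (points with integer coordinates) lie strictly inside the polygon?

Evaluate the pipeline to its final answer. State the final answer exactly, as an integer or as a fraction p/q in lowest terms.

840

Stage 1: squarings mod 1701: 1249^1=1249, 1249^2=184, 1249^4=1537, 1249^8=1381, 1249^16=340, 1249^32=1633, 1249^64=1222, 1249^128=1507, 1249^256=214, 1249^512=1570, 1249^1024=151, 1249^2048=688, 1249^4096=466, 1249^8192=1129, 1249^16384=592, 1249^32768=58, 1249^65536=1663, 1249^131072=1444, 1249^262144=1411, 1249^524288=751; 1249^945224 = 1249^8 * 1249^64 * 1249^1024 * 1249^2048 * 1249^8192 * 1249^16384 * 1249^131072 * 1249^262144 * 1249^524288 = 814 (mod 1701); answer 814
Stage 2: Y1 = 814; r = -4; cross terms: (7*31 - -4*-29)=101, (-4*9 - -28*31)=832, (-28*-29 - 7*9)=749; twice the area = |1682| = 1682; area = 841; boundary points = 1 + 2 + 1 = 4; strictly interior points = area - boundary/2 + 1 = 840; answer 840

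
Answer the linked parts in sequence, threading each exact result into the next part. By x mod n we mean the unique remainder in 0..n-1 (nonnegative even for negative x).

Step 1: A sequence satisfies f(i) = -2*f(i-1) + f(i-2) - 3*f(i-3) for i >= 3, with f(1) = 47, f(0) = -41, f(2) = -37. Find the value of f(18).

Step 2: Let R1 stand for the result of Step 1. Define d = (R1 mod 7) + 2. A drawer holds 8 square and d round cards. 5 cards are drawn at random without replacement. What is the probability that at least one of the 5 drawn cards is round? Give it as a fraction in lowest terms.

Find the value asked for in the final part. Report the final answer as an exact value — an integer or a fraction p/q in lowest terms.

Step 1: f(3) = -2*(-37) + 1*(47) - 3*(-41) = 244; iterating: f(3)=244, f(4)=-666, f(5)=1687, f(6)=-4772, f(7)=13229, f(8)=-36291, f(9)=100127, f(10)=-276232, f(11)=761464, f(12)=-2099541, f(13)=5789242, f(14)=-15962417, f(15)=44012699, f(16)=-121355541, f(17)=334611032, f(18)=-922615702; answer -922615702
Step 2: R1 = -922615702; d = 8; total draws C(16,5) = 4368; complement C(8,5) = 56; favorable 4368 - 56 = 4312; P = 77/78; answer 77/78

77/78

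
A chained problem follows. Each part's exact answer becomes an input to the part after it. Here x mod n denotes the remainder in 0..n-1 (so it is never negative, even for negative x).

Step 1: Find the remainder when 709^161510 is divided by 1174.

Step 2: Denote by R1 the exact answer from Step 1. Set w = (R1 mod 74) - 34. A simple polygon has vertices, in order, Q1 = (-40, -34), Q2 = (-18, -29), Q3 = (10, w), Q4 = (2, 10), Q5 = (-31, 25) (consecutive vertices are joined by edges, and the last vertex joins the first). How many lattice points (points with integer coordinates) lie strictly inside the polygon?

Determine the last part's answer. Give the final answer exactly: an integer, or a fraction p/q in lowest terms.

Step 1: squarings mod 1174: 709^1=709, 709^2=209, 709^4=243, 709^8=349, 709^16=879, 709^32=149, 709^64=1069, 709^128=459, 709^256=535, 709^512=943, 709^1024=531, 709^2048=201, 709^4096=485, 709^8192=425, 709^16384=1003, 709^32768=1065, 709^65536=141, 709^131072=1097; 709^161510 = 709^2 * 709^4 * 709^32 * 709^64 * 709^128 * 709^512 * 709^1024 * 709^4096 * 709^8192 * 709^16384 * 709^131072 = 17 (mod 1174); answer 17
Step 2: R1 = 17; w = -17; cross terms: (-40*-29 - -18*-34)=548, (-18*-17 - 10*-29)=596, (10*10 - 2*-17)=134, (2*25 - -31*10)=360, (-31*-34 - -40*25)=2054; twice the area = |3692| = 3692; area = 1846; boundary points = 1 + 4 + 1 + 3 + 1 = 10; strictly interior points = area - boundary/2 + 1 = 1842; answer 1842

1842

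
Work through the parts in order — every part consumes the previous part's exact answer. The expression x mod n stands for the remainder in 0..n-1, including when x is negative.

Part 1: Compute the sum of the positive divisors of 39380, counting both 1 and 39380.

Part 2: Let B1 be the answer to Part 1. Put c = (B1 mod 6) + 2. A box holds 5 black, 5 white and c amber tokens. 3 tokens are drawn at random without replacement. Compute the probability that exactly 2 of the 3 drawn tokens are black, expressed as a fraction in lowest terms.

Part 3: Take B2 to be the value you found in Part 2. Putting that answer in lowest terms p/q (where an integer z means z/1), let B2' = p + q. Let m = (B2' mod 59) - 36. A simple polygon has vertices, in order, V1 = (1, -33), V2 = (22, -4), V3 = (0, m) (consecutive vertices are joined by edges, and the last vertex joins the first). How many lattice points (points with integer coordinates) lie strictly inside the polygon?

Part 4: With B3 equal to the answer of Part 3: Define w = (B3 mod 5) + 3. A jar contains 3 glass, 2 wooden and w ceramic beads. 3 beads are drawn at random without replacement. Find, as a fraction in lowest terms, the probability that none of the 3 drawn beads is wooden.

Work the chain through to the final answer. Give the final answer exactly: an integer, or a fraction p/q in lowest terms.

Part 1: 39380 = 2^2 * 5 * 11 * 179; sigma = (1 + 2 + 4) * (1 + 5) * (1 + 11) * (1 + 179) = 7 * 6 * 12 * 180 = 90720; answer 90720
Part 2: B1 = 90720; c = 2; total draws C(12,3) = 220; favorable C(5,2)*C(7,1) = 70; P = 7/22; answer 7/22
Part 3: B2 = 7/22; threaded value p + q = 29; m = -7; cross terms: (1*-4 - 22*-33)=722, (22*-7 - 0*-4)=-154, (0*-33 - 1*-7)=7; twice the area = |575| = 575; area = 575/2; boundary points = 1 + 1 + 1 = 3; strictly interior points = area - boundary/2 + 1 = 287; answer 287
Part 4: B3 = 287; w = 5; total draws C(10,3) = 120; favorable C(8,3) = 56; P = 7/15; answer 7/15

7/15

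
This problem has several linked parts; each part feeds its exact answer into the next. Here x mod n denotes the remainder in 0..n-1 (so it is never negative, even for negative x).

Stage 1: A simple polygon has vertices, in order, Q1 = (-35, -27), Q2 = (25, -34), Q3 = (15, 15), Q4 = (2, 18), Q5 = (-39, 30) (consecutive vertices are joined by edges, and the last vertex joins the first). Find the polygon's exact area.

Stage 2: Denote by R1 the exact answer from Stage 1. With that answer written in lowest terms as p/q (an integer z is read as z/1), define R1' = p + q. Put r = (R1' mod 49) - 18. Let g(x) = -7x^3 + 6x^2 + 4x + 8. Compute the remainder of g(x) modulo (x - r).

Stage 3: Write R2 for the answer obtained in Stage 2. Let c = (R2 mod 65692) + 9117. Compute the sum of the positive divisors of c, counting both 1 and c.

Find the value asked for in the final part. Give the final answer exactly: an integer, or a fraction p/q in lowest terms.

Stage 1: cross terms: (-35*-34 - 25*-27)=1865, (25*15 - 15*-34)=885, (15*18 - 2*15)=240, (2*30 - -39*18)=762, (-39*-27 - -35*30)=2103; twice the area = |5855| = 5855; area = 5855/2; answer 5855/2
Stage 2: R1 = 5855/2; threaded value p + q = 5857; r = 8; remainder = value at the root: -7*(8)^3 + 6*(8)^2 + 4*(8)^1 + 8 = (-3584) + (384) + (32) + (8) = -3160; answer -3160
Stage 3: R2 = -3160; c = 71649; 71649 = 3^2 * 19 * 419; sigma = (1 + 3 + 9) * (1 + 19) * (1 + 419) = 13 * 20 * 420 = 109200; answer 109200

109200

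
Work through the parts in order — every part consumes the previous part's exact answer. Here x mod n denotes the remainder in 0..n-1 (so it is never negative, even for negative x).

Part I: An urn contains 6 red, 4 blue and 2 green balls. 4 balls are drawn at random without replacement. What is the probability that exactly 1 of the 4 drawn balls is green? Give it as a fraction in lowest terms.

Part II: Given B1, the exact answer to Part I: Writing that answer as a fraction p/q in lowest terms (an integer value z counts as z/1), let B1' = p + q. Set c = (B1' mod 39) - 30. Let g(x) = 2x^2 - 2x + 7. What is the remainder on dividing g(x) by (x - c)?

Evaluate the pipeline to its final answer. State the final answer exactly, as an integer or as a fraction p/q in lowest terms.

Part I: total draws C(12,4) = 495; favorable C(2,1)*C(10,3) = 240; P = 16/33; answer 16/33
Part II: B1 = 16/33; threaded value p + q = 49; c = -20; remainder = value at the root: 2*(-20)^2 - 2*(-20)^1 + 7 = (800) + (40) + (7) = 847; answer 847

847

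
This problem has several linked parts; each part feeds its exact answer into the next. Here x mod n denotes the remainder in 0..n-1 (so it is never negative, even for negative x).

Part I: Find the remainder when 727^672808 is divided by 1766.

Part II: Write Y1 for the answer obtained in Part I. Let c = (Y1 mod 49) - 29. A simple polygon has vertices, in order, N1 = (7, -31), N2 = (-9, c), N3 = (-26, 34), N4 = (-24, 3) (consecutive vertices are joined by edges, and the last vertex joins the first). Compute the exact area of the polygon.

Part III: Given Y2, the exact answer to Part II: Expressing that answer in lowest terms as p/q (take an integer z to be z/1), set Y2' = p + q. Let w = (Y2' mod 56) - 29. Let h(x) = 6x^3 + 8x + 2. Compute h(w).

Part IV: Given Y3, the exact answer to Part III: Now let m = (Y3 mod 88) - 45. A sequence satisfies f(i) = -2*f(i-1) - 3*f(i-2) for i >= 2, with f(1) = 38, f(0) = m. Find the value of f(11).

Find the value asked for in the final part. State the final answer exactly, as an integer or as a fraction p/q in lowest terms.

Part I: squarings mod 1766: 727^1=727, 727^2=495, 727^4=1317, 727^8=277, 727^16=791, 727^32=517, 727^64=623, 727^128=1375, 727^256=1005, 727^512=1639, 727^1024=235, 727^2048=479, 727^4096=1627, 727^8192=1661, 727^16384=429, 727^32768=377, 727^65536=849, 727^131072=273, 727^262144=357, 727^524288=297; 727^672808 = 727^8 * 727^32 * 727^1024 * 727^16384 * 727^131072 * 727^524288 = 229 (mod 1766); answer 229
Part II: Y1 = 229; c = 4; cross terms: (7*4 - -9*-31)=-251, (-9*34 - -26*4)=-202, (-26*3 - -24*34)=738, (-24*-31 - 7*3)=723; twice the area = |1008| = 1008; area = 504; answer 504
Part III: Y2 = 504; threaded value p + q = 505; w = -28; 6*(-28)^3 + 8*(-28)^1 + 2 = (-131712) + (-224) + (2) = -131934; answer -131934
Part IV: Y3 = -131934; m = 21; f(2) = -2*(38) - 3*(21) = -139; iterating: f(2)=-139, f(3)=164, f(4)=89, f(5)=-670, f(6)=1073, f(7)=-136, f(8)=-2947, f(9)=6302, f(10)=-3763, f(11)=-11380; answer -11380

-11380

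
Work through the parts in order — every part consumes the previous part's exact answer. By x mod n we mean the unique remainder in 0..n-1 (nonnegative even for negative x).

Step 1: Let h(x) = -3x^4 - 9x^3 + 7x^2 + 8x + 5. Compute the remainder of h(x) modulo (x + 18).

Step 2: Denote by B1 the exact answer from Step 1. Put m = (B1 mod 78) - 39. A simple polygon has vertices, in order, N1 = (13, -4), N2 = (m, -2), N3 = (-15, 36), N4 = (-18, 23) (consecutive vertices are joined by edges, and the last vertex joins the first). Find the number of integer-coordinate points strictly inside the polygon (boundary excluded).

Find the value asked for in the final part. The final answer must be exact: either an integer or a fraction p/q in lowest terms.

289

Step 1: remainder = value at the root: -3*(-18)^4 - 9*(-18)^3 + 7*(-18)^2 + 8*(-18)^1 + 5 = (-314928) + (52488) + (2268) + (-144) + (5) = -260311; answer -260311
Step 2: B1 = -260311; m = 14; cross terms: (13*-2 - 14*-4)=30, (14*36 - -15*-2)=474, (-15*23 - -18*36)=303, (-18*-4 - 13*23)=-227; twice the area = |580| = 580; area = 290; boundary points = 1 + 1 + 1 + 1 = 4; strictly interior points = area - boundary/2 + 1 = 289; answer 289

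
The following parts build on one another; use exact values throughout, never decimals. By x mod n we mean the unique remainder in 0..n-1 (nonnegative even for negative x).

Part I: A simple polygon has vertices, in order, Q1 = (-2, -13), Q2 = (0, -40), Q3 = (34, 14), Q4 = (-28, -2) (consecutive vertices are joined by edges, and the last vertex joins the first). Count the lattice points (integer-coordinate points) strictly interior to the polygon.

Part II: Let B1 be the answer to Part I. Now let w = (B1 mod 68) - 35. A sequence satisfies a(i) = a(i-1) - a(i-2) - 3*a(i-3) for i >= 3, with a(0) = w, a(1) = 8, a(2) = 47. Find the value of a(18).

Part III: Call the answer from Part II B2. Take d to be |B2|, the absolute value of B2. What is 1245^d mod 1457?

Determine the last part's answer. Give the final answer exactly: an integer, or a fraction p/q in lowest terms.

652

Part I: cross terms: (-2*-40 - 0*-13)=80, (0*14 - 34*-40)=1360, (34*-2 - -28*14)=324, (-28*-13 - -2*-2)=360; twice the area = |2124| = 2124; area = 1062; boundary points = 1 + 2 + 2 + 1 = 6; strictly interior points = area - boundary/2 + 1 = 1060; answer 1060
Part II: B1 = 1060; w = 5; a(3) = 1*(47) - 1*(8) - 3*(5) = 24; iterating: a(3)=24, a(4)=-47, a(5)=-212, a(6)=-237, a(7)=116, a(8)=989, a(9)=1584, a(10)=247, a(11)=-4304, a(12)=-9303, a(13)=-5740, a(14)=16475, a(15)=50124, a(16)=50869, a(17)=-48680, a(18)=-249921; answer -249921
Part III: B2 = -249921; d = 249921; squarings mod 1457: 1245^1=1245, 1245^2=1234, 1245^4=191, 1245^8=56, 1245^16=222, 1245^32=1203, 1245^64=408, 1245^128=366, 1245^256=1369, 1245^512=459, 1245^1024=873, 1245^2048=118, 1245^4096=811, 1245^8192=614, 1245^16384=1090, 1245^32768=645, 1245^65536=780, 1245^131072=831; 1245^249921 = 1245^1 * 1245^64 * 1245^4096 * 1245^16384 * 1245^32768 * 1245^65536 * 1245^131072 = 652 (mod 1457); answer 652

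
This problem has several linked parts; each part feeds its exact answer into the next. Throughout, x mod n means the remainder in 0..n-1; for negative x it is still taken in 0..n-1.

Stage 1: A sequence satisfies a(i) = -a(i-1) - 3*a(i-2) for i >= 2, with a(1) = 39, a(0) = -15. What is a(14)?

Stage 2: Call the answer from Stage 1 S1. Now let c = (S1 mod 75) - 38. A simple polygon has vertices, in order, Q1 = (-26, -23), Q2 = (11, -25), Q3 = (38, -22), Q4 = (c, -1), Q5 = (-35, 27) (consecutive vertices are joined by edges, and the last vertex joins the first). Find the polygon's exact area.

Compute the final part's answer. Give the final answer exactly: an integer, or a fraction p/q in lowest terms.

Stage 1: a(2) = -1*(39) - 3*(-15) = 6; iterating: a(2)=6, a(3)=-123, a(4)=105, a(5)=264, a(6)=-579, a(7)=-213, a(8)=1950, a(9)=-1311, a(10)=-4539, a(11)=8472, a(12)=5145, a(13)=-30561, a(14)=15126; answer 15126
Stage 2: S1 = 15126; c = 13; cross terms: (-26*-25 - 11*-23)=903, (11*-22 - 38*-25)=708, (38*-1 - 13*-22)=248, (13*27 - -35*-1)=316, (-35*-23 - -26*27)=1507; twice the area = |3682| = 3682; area = 1841; answer 1841

1841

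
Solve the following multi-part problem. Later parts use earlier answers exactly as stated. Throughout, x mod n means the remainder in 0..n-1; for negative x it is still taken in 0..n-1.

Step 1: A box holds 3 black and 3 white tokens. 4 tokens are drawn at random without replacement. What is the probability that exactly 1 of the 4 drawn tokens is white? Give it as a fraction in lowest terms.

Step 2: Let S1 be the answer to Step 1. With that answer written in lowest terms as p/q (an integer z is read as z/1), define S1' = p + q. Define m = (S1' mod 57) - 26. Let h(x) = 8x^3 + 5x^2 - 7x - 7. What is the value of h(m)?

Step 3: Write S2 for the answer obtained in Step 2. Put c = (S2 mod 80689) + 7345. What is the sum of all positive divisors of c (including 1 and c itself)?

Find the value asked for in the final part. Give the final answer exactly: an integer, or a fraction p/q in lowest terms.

Step 1: total draws C(6,4) = 15; favorable C(3,1)*C(3,3) = 3; P = 1/5; answer 1/5
Step 2: S1 = 1/5; threaded value p + q = 6; m = -20; 8*(-20)^3 + 5*(-20)^2 - 7*(-20)^1 - 7 = (-64000) + (2000) + (140) + (-7) = -61867; answer -61867
Step 3: S2 = -61867; c = 26167; 26167 = 137 * 191; sigma = (1 + 137) * (1 + 191) = 138 * 192 = 26496; answer 26496

26496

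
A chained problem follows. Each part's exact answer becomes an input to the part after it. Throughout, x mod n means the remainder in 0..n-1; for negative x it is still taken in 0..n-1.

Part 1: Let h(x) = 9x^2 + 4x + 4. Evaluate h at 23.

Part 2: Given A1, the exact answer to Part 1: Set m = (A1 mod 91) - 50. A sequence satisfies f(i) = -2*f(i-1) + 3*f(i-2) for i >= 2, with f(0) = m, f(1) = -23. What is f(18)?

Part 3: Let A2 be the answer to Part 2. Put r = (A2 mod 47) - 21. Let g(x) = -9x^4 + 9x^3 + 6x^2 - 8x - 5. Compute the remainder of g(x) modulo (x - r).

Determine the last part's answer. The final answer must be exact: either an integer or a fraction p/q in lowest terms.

Part 1: 9*(23)^2 + 4*(23)^1 + 4 = (4761) + (92) + (4) = 4857; answer 4857
Part 2: A1 = 4857; m = -16; f(2) = -2*(-23) + 3*(-16) = -2; iterating: f(2)=-2, f(3)=-65, f(4)=124, f(5)=-443, f(6)=1258, f(7)=-3845, f(8)=11464, f(9)=-34463, f(10)=103318, f(11)=-310025, f(12)=930004, f(13)=-2790083, f(14)=8370178, f(15)=-25110605, f(16)=75331744, f(17)=-225995303, f(18)=677985838; answer 677985838
Part 3: A2 = 677985838; r = 7; remainder = value at the root: -9*(7)^4 + 9*(7)^3 + 6*(7)^2 - 8*(7)^1 - 5 = (-21609) + (3087) + (294) + (-56) + (-5) = -18289; answer -18289

-18289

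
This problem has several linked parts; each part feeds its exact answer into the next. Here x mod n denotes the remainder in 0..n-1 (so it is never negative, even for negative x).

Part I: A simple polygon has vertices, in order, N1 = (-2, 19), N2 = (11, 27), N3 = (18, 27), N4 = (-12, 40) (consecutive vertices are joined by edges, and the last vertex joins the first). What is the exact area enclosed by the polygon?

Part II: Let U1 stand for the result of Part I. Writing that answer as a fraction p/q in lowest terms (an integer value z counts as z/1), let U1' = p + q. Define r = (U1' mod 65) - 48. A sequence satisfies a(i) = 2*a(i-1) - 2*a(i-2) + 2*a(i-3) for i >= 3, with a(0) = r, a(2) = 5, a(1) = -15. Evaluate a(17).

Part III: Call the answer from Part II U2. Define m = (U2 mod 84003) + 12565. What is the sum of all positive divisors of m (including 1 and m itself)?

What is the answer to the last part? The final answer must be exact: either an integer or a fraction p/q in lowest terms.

166980

Part I: cross terms: (-2*27 - 11*19)=-263, (11*27 - 18*27)=-189, (18*40 - -12*27)=1044, (-12*19 - -2*40)=-148; twice the area = |444| = 444; area = 222; answer 222
Part II: U1 = 222; threaded value p + q = 223; r = -20; a(3) = 2*(5) - 2*(-15) + 2*(-20) = 0; iterating: a(3)=0, a(4)=-40, a(5)=-70, a(6)=-60, a(7)=-60, a(8)=-140, a(9)=-280, a(10)=-400, a(11)=-520, a(12)=-800, a(13)=-1360, a(14)=-2160, a(15)=-3200, a(16)=-4800, a(17)=-7520; answer -7520
Part III: U2 = -7520; m = 89048; 89048 = 2^3 * 11131; sigma = (1 + 2 + 4 + 8) * (1 + 11131) = 15 * 11132 = 166980; answer 166980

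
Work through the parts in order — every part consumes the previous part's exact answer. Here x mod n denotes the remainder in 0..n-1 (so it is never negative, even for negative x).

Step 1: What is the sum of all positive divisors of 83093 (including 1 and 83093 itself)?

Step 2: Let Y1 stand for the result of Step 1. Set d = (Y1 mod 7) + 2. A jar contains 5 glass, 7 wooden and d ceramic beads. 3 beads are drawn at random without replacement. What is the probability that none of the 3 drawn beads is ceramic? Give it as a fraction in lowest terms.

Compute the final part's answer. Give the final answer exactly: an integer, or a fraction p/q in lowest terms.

Step 1: 83093 is prime, so its only divisors are 1 and 83093; sigma = 1 + 83093 = 83094; answer 83094
Step 2: Y1 = 83094; d = 6; total draws C(18,3) = 816; favorable C(12,3) = 220; P = 55/204; answer 55/204

55/204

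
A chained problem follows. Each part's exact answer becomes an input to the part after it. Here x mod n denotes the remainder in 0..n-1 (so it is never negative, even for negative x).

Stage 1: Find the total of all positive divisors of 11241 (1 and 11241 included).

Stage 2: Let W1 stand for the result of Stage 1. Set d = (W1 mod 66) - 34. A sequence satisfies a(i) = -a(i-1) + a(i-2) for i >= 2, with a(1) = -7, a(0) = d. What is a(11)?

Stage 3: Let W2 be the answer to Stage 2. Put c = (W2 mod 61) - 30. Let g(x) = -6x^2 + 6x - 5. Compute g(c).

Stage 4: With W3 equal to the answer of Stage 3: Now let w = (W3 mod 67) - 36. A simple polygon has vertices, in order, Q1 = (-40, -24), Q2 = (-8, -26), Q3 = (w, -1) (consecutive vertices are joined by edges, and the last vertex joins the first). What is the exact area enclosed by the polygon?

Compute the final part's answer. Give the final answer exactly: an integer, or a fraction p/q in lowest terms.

432

Stage 1: 11241 = 3^2 * 1249; sigma = (1 + 3 + 9) * (1 + 1249) = 13 * 1250 = 16250; answer 16250
Stage 2: W1 = 16250; d = -20; a(2) = -1*(-7) + 1*(-20) = -13; iterating: a(2)=-13, a(3)=6, a(4)=-19, a(5)=25, a(6)=-44, a(7)=69, a(8)=-113, a(9)=182, a(10)=-295, a(11)=477; answer 477
Stage 3: W2 = 477; c = 20; -6*(20)^2 + 6*(20)^1 - 5 = (-2400) + (120) + (-5) = -2285; answer -2285
Stage 4: W3 = -2285; w = 24; cross terms: (-40*-26 - -8*-24)=848, (-8*-1 - 24*-26)=632, (24*-24 - -40*-1)=-616; twice the area = |864| = 864; area = 432; answer 432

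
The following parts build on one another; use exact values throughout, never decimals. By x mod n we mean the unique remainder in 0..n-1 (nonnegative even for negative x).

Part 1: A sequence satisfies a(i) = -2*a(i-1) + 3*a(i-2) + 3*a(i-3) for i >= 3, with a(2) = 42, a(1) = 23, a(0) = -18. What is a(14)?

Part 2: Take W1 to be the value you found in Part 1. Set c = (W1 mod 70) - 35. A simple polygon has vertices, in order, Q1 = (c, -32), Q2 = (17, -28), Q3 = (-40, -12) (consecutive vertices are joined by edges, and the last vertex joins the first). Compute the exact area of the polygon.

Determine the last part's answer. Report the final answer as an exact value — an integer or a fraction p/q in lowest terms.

338

Part 1: a(3) = -2*(42) + 3*(23) + 3*(-18) = -69; iterating: a(3)=-69, a(4)=333, a(5)=-747, a(6)=2286, a(7)=-5814, a(8)=16245, a(9)=-43074, a(10)=117441, a(11)=-315369, a(12)=853839, a(13)=-2301462, a(14)=6218334; answer 6218334
Part 2: W1 = 6218334; c = -11; cross terms: (-11*-28 - 17*-32)=852, (17*-12 - -40*-28)=-1324, (-40*-32 - -11*-12)=1148; twice the area = |676| = 676; area = 338; answer 338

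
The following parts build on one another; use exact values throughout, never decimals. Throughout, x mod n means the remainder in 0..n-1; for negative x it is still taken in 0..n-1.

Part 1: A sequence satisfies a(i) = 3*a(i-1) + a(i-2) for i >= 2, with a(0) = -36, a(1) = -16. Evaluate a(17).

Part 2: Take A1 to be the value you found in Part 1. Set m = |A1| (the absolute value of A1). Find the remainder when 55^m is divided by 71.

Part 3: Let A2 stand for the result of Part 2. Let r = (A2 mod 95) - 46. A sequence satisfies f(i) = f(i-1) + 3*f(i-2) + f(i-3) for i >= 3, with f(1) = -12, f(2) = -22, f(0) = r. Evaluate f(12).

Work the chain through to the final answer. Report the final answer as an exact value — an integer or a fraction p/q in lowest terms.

-163243

Part 1: a(2) = 3*(-16) + 1*(-36) = -84; iterating: a(2)=-84, a(3)=-268, a(4)=-888, a(5)=-2932, a(6)=-9684, a(7)=-31984, a(8)=-105636, a(9)=-348892, a(10)=-1152312, a(11)=-3805828, a(12)=-12569796, a(13)=-41515216, a(14)=-137115444, a(15)=-452861548, a(16)=-1495700088, a(17)=-4939961812; answer -4939961812
Part 2: A1 = -4939961812; m = 4939961812; squarings mod 71: 55^1=55, 55^2=43, 55^4=3, 55^8=9, 55^16=10, 55^32=29, 55^64=60, 55^128=50, 55^256=15, 55^512=12, 55^1024=2, 55^2048=4, 55^4096=16, 55^8192=43, 55^16384=3, 55^32768=9, 55^65536=10, 55^131072=29, 55^262144=60, 55^524288=50, 55^1048576=15, 55^2097152=12, 55^4194304=2, 55^8388608=4, 55^16777216=16, 55^33554432=43, 55^67108864=3, 55^134217728=9, 55^268435456=10, 55^536870912=29, 55^1073741824=60, 55^2147483648=50, 55^4294967296=15; 55^4939961812 = 55^4 * 55^16 * 55^64 * 55^128 * 55^256 * 55^1024 * 55^4096 * 55^16384 * 55^32768 * 55^65536 * 55^1048576 * 55^2097152 * 55^4194304 * 55^33554432 * 55^67108864 * 55^536870912 * 55^4294967296 = 43 (mod 71); answer 43
Part 3: A2 = 43; r = -3; f(3) = 1*(-22) + 3*(-12) + 1*(-3) = -61; iterating: f(3)=-61, f(4)=-139, f(5)=-344, f(6)=-822, f(7)=-1993, f(8)=-4803, f(9)=-11604, f(10)=-28006, f(11)=-67621, f(12)=-163243; answer -163243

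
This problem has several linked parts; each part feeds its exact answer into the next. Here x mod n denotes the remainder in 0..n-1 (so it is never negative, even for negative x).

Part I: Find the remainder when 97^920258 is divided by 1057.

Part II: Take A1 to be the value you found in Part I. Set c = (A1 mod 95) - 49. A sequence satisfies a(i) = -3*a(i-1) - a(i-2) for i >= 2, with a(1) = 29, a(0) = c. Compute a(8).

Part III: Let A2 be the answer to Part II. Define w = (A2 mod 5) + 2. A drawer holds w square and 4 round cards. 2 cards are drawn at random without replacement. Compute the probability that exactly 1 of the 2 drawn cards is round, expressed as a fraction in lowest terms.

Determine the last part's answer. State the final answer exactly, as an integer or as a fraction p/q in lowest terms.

4/7

Part I: squarings mod 1057: 97^1=97, 97^2=953, 97^4=246, 97^8=267, 97^16=470, 97^32=1044, 97^64=169, 97^128=22, 97^256=484, 97^512=659, 97^1024=911, 97^2048=176, 97^4096=323, 97^8192=743, 97^16384=295, 97^32768=351, 97^65536=589, 97^131072=225, 97^262144=946, 97^524288=694; 97^920258 = 97^2 * 97^64 * 97^128 * 97^512 * 97^2048 * 97^131072 * 97^262144 * 97^524288 = 267 (mod 1057); answer 267
Part II: A1 = 267; c = 28; a(2) = -3*(29) - 1*(28) = -115; iterating: a(2)=-115, a(3)=316, a(4)=-833, a(5)=2183, a(6)=-5716, a(7)=14965, a(8)=-39179; answer -39179
Part III: A2 = -39179; w = 3; total draws C(7,2) = 21; favorable C(4,1)*C(3,1) = 12; P = 4/7; answer 4/7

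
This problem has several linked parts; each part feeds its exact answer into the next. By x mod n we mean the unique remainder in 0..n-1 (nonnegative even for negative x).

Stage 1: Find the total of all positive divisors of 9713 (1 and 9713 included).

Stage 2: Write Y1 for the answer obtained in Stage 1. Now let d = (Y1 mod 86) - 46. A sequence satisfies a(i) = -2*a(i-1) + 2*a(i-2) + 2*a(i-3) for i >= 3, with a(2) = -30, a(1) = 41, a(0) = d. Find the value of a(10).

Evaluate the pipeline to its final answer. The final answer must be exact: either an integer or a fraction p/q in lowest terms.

Stage 1: 9713 = 11 * 883; sigma = (1 + 11) * (1 + 883) = 12 * 884 = 10608; answer 10608
Stage 2: Y1 = 10608; d = -16; a(3) = -2*(-30) + 2*(41) + 2*(-16) = 110; iterating: a(3)=110, a(4)=-198, a(5)=556, a(6)=-1288, a(7)=3292, a(8)=-8048, a(9)=20104, a(10)=-49720; answer -49720

-49720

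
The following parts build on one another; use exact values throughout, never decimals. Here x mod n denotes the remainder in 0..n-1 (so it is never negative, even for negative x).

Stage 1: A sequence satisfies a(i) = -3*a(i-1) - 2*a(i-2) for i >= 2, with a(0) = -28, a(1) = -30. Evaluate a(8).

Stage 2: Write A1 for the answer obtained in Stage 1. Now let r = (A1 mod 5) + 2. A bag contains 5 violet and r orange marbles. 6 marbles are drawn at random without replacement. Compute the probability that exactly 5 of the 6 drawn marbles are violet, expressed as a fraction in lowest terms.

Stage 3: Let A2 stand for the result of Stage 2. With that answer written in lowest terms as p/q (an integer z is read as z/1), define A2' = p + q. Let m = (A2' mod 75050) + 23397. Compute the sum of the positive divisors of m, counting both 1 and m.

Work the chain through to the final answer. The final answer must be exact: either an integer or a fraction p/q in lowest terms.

Stage 1: a(2) = -3*(-30) - 2*(-28) = 146; iterating: a(2)=146, a(3)=-378, a(4)=842, a(5)=-1770, a(6)=3626, a(7)=-7338, a(8)=14762; answer 14762
Stage 2: A1 = 14762; r = 4; total draws C(9,6) = 84; favorable C(5,5)*C(4,1) = 4; P = 1/21; answer 1/21
Stage 3: A2 = 1/21; threaded value p + q = 22; m = 23419; 23419 = 11 * 2129; sigma = (1 + 11) * (1 + 2129) = 12 * 2130 = 25560; answer 25560

25560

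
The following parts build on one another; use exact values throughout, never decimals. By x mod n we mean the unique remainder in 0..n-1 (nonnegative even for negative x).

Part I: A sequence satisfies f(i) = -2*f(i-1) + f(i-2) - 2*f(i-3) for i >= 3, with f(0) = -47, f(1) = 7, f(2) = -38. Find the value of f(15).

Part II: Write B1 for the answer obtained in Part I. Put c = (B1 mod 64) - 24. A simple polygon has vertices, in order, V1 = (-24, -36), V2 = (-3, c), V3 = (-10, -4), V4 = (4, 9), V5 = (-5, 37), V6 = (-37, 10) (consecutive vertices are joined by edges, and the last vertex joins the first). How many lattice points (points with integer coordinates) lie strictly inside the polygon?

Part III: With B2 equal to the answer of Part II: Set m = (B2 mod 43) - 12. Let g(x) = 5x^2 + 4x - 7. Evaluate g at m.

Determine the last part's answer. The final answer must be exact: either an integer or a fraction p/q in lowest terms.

453

Part I: f(3) = -2*(-38) + 1*(7) - 2*(-47) = 177; iterating: f(3)=177, f(4)=-406, f(5)=1065, f(6)=-2890, f(7)=7657, f(8)=-20334, f(9)=54105, f(10)=-143858, f(11)=382489, f(12)=-1017046, f(13)=2704297, f(14)=-7190618, f(15)=19119625; answer 19119625
Part II: B1 = 19119625; c = -15; cross terms: (-24*-15 - -3*-36)=252, (-3*-4 - -10*-15)=-138, (-10*9 - 4*-4)=-74, (4*37 - -5*9)=193, (-5*10 - -37*37)=1319, (-37*-36 - -24*10)=1572; twice the area = |3124| = 3124; area = 1562; boundary points = 21 + 1 + 1 + 1 + 1 + 1 = 26; strictly interior points = area - boundary/2 + 1 = 1550; answer 1550
Part III: B2 = 1550; m = -10; 5*(-10)^2 + 4*(-10)^1 - 7 = (500) + (-40) + (-7) = 453; answer 453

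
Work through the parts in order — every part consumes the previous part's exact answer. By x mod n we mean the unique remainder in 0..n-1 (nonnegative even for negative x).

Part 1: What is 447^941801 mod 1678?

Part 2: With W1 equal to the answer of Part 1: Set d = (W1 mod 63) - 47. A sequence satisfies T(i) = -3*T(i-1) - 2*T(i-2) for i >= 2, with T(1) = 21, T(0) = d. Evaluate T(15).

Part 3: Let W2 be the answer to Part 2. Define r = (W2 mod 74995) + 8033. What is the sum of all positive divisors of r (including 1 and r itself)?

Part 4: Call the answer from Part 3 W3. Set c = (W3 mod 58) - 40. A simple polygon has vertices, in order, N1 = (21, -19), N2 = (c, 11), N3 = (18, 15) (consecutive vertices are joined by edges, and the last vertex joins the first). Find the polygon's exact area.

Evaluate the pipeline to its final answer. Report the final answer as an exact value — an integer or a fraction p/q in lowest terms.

482

Part 1: squarings mod 1678: 447^1=447, 447^2=127, 447^4=1027, 447^8=945, 447^16=329, 447^32=849, 447^64=939, 447^128=771, 447^256=429, 447^512=1139, 447^1024=227, 447^2048=1189, 447^4096=845, 447^8192=875, 447^16384=457, 447^32768=777, 447^65536=1327, 447^131072=707, 447^262144=1483, 447^524288=1109; 447^941801 = 447^1 * 447^8 * 447^32 * 447^64 * 447^128 * 447^512 * 447^1024 * 447^2048 * 447^4096 * 447^16384 * 447^131072 * 447^262144 * 447^524288 = 1255 (mod 1678); answer 1255
Part 2: W1 = 1255; d = 11; T(2) = -3*(21) - 2*(11) = -85; iterating: T(2)=-85, T(3)=213, T(4)=-469, T(5)=981, T(6)=-2005, T(7)=4053, T(8)=-8149, T(9)=16341, T(10)=-32725, T(11)=65493, T(12)=-131029, T(13)=262101, T(14)=-524245, T(15)=1048533; answer 1048533
Part 3: W2 = 1048533; r = 81631; 81631 = 11 * 41 * 181; sigma = (1 + 11) * (1 + 41) * (1 + 181) = 12 * 42 * 182 = 91728; answer 91728
Part 4: W3 = 91728; c = -10; cross terms: (21*11 - -10*-19)=41, (-10*15 - 18*11)=-348, (18*-19 - 21*15)=-657; twice the area = |-964| = 964; area = 482; answer 482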